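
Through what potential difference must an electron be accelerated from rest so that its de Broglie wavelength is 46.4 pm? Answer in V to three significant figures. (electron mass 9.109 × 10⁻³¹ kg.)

V = 699 V

p = h/λ = 6.626 × 10⁻³⁴ / 4.640 × 10⁻¹¹ = 1.428 × 10⁻²³ kg·m/s.
KE = p²/(2m) = 1.119 × 10⁻¹⁶ J.
V = KE/e = 1.119 × 10⁻¹⁶ / (1.602 × 10⁻¹⁹) = 699 V.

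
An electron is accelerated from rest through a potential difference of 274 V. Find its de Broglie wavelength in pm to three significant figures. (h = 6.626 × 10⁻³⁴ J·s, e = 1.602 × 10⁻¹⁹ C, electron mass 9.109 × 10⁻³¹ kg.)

KE = eV = 1.602 × 10⁻¹⁹ × 274.0 = 4.389 × 10⁻¹⁷ J.
p = √(2mKE) = √(2 × 9.109 × 10⁻³¹ × 4.389 × 10⁻¹⁷) = 8.942 × 10⁻²⁴ kg·m/s.
λ = h/p = 6.626 × 10⁻³⁴ / 8.942 × 10⁻²⁴ = 7.41 × 10⁻¹¹ m = 74.1 pm.

λ = 74.1 pm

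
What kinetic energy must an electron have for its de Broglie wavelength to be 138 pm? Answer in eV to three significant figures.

KE = 79.0 eV

p = h/λ = 6.626 × 10⁻³⁴ / 1.380 × 10⁻¹⁰ = 4.801 × 10⁻²⁴ kg·m/s.
KE = p²/(2m) = (4.801 × 10⁻²⁴)² / (2 × 9.109 × 10⁻³¹) = 1.265 × 10⁻¹⁷ J = 79.0 eV.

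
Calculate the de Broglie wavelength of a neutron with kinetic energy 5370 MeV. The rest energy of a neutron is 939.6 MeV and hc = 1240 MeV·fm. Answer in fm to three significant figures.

Total energy E = KE + m₀c² = 5370 + 939.6 = 6309.6 MeV.
(pc)² = E² − (m₀c²)² = (6309.6)² − (939.6)² = 3.893 × 10⁷ MeV², so pc = 6239 MeV.
λ = hc/(pc) = 1240 MeV·fm / 6239 MeV = 0.199 fm.

λ = 0.199 fm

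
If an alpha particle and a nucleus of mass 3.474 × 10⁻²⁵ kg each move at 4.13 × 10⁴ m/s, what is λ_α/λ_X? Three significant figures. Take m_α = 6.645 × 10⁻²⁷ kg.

At fixed v, p = mv so λ = h/(mv) ∝ 1/m.
λ_α/λ_X = m_X/m_α = 3.474 × 10⁻²⁵/6.645 × 10⁻²⁷ = 52.3.

λ_α/λ_X = 52.3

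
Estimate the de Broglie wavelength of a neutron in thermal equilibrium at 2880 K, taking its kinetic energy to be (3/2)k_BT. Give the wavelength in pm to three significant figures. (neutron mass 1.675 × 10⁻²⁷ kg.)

λ = 46.9 pm

KE = (3/2)k_BT = 1.5 × 1.381 × 10⁻²³ × 2880 = 5.966 × 10⁻²⁰ J.
p = √(2mKE) = √(2 × 1.675 × 10⁻²⁷ × 5.966 × 10⁻²⁰) = 1.414 × 10⁻²³ kg·m/s.
λ = h/p = 4.69 × 10⁻¹¹ m = 46.9 pm.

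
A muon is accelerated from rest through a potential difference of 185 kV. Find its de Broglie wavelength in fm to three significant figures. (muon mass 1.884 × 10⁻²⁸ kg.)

KE = eV = 1.602 × 10⁻¹⁹ × 1.850 × 10⁵ = 2.964 × 10⁻¹⁴ J.
p = √(2mKE) = √(2 × 1.884 × 10⁻²⁸ × 2.964 × 10⁻¹⁴) = 3.342 × 10⁻²¹ kg·m/s.
λ = h/p = 6.626 × 10⁻³⁴ / 3.342 × 10⁻²¹ = 1.98 × 10⁻¹³ m = 198 fm.

λ = 198 fm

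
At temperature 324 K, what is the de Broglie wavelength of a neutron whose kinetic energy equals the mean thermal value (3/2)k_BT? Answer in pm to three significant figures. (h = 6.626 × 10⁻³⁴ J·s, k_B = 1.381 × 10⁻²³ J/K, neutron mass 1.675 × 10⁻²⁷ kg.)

KE = (3/2)k_BT = 1.5 × 1.381 × 10⁻²³ × 324 = 6.712 × 10⁻²¹ J.
p = √(2mKE) = √(2 × 1.675 × 10⁻²⁷ × 6.712 × 10⁻²¹) = 4.742 × 10⁻²⁴ kg·m/s.
λ = h/p = 1.40 × 10⁻¹⁰ m = 140 pm.

λ = 140 pm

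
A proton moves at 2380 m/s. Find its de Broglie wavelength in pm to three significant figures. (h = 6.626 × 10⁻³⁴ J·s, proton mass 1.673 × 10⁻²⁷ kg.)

λ = 166 pm

p = mv = 1.673 × 10⁻²⁷ × 2380 = 3.982 × 10⁻²⁴ kg·m/s.
λ = h/p = 6.626 × 10⁻³⁴ / 3.982 × 10⁻²⁴ = 1.66 × 10⁻¹⁰ m = 166 pm.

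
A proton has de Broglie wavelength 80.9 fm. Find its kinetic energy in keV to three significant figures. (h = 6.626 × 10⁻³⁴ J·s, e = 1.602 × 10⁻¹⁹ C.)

p = h/λ = 6.626 × 10⁻³⁴ / 8.090 × 10⁻¹⁴ = 8.190 × 10⁻²¹ kg·m/s.
KE = p²/(2m) = (8.190 × 10⁻²¹)² / (2 × 1.673 × 10⁻²⁷) = 2.005 × 10⁻¹⁴ J = 125 keV.

KE = 125 keV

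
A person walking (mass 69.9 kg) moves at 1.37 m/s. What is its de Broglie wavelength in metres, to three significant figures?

λ = 6.92 × 10⁻³⁶ m

p = mv = 69.9 × 1.37 = 9.576 × 10¹ kg·m/s.
λ = h/p = 6.626 × 10⁻³⁴ / 9.576 × 10¹ = 6.92 × 10⁻³⁶ m.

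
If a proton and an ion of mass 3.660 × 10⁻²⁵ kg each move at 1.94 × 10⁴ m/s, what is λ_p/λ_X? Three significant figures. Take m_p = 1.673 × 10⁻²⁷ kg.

At fixed v, p = mv so λ = h/(mv) ∝ 1/m.
λ_p/λ_X = m_X/m_p = 3.660 × 10⁻²⁵/1.673 × 10⁻²⁷ = 219.

λ_p/λ_X = 219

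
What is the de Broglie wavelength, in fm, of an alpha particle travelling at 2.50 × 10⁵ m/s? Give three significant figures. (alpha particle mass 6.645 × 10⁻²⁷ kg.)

λ = 399 fm

p = mv = 6.645 × 10⁻²⁷ × 2.50 × 10⁵ = 1.661 × 10⁻²¹ kg·m/s.
λ = h/p = 6.626 × 10⁻³⁴ / 1.661 × 10⁻²¹ = 3.99 × 10⁻¹³ m = 399 fm.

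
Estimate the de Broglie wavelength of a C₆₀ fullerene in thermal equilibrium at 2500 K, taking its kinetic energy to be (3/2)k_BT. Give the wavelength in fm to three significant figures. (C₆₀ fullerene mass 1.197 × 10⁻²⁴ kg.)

λ = 1880 fm

KE = (3/2)k_BT = 1.5 × 1.381 × 10⁻²³ × 2500 = 5.179 × 10⁻²⁰ J.
p = √(2mKE) = √(2 × 1.197 × 10⁻²⁴ × 5.179 × 10⁻²⁰) = 3.521 × 10⁻²² kg·m/s.
λ = h/p = 1.88 × 10⁻¹² m = 1880 fm.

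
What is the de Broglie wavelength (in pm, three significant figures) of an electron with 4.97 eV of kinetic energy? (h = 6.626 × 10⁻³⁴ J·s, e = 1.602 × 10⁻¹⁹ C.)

KE = 4.97 eV = 7.962 × 10⁻¹⁹ J.
p = √(2mKE) = √(2 × 9.109 × 10⁻³¹ × 7.962 × 10⁻¹⁹) = 1.204 × 10⁻²⁴ kg·m/s.
λ = h/p = 6.626 × 10⁻³⁴ / 1.204 × 10⁻²⁴ = 5.50 × 10⁻¹⁰ m = 550 pm.

λ = 550 pm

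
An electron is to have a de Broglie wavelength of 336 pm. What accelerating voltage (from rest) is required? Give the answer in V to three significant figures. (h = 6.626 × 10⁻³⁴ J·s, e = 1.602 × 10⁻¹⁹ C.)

p = h/λ = 6.626 × 10⁻³⁴ / 3.360 × 10⁻¹⁰ = 1.972 × 10⁻²⁴ kg·m/s.
KE = p²/(2m) = 2.135 × 10⁻¹⁸ J.
V = KE/e = 2.135 × 10⁻¹⁸ / (1.602 × 10⁻¹⁹) = 13.3 V.

V = 13.3 V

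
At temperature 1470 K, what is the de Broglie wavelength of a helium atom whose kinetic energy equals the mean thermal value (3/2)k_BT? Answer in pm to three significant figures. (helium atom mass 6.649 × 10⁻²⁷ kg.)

λ = 32.9 pm

KE = (3/2)k_BT = 1.5 × 1.381 × 10⁻²³ × 1470 = 3.045 × 10⁻²⁰ J.
p = √(2mKE) = √(2 × 6.649 × 10⁻²⁷ × 3.045 × 10⁻²⁰) = 2.012 × 10⁻²³ kg·m/s.
λ = h/p = 3.29 × 10⁻¹¹ m = 32.9 pm.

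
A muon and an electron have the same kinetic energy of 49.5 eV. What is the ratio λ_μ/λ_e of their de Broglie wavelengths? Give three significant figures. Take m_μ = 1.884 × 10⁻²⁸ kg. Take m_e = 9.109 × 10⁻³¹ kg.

λ_μ/λ_e = 0.0695

At fixed KE, p = √(2mKE) so λ = h/p ∝ 1/√m.
λ_μ/λ_e = √(m_e/m_μ) = √(9.109 × 10⁻³¹/1.884 × 10⁻²⁸) = √(4.835 × 10⁻³) = 0.0695.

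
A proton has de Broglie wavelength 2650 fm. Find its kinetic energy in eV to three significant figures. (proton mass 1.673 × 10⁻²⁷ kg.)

KE = 117 eV

p = h/λ = 6.626 × 10⁻³⁴ / 2.650 × 10⁻¹² = 2.500 × 10⁻²² kg·m/s.
KE = p²/(2m) = (2.500 × 10⁻²²)² / (2 × 1.673 × 10⁻²⁷) = 1.868 × 10⁻¹⁷ J = 117 eV.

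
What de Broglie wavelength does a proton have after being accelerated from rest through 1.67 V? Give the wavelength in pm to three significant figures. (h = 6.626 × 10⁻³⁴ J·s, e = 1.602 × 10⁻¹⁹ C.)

KE = eV = 1.602 × 10⁻¹⁹ × 1.670 = 2.675 × 10⁻¹⁹ J.
p = √(2mKE) = √(2 × 1.673 × 10⁻²⁷ × 2.675 × 10⁻¹⁹) = 2.992 × 10⁻²³ kg·m/s.
λ = h/p = 6.626 × 10⁻³⁴ / 2.992 × 10⁻²³ = 2.21 × 10⁻¹¹ m = 22.1 pm.

λ = 22.1 pm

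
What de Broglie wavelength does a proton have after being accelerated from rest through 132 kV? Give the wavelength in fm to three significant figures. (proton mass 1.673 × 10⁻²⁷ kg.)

λ = 78.8 fm

KE = eV = 1.602 × 10⁻¹⁹ × 1.320 × 10⁵ = 2.115 × 10⁻¹⁴ J.
p = √(2mKE) = √(2 × 1.673 × 10⁻²⁷ × 2.115 × 10⁻¹⁴) = 8.412 × 10⁻²¹ kg·m/s.
λ = h/p = 6.626 × 10⁻³⁴ / 8.412 × 10⁻²¹ = 7.88 × 10⁻¹⁴ m = 78.8 fm.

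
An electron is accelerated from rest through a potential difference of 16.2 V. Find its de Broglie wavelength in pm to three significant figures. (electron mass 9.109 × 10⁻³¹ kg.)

λ = 305 pm

KE = eV = 1.602 × 10⁻¹⁹ × 16.20 = 2.595 × 10⁻¹⁸ J.
p = √(2mKE) = √(2 × 9.109 × 10⁻³¹ × 2.595 × 10⁻¹⁸) = 2.174 × 10⁻²⁴ kg·m/s.
λ = h/p = 6.626 × 10⁻³⁴ / 2.174 × 10⁻²⁴ = 3.05 × 10⁻¹⁰ m = 305 pm.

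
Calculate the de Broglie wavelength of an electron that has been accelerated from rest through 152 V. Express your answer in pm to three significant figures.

KE = eV = 1.602 × 10⁻¹⁹ × 152.0 = 2.435 × 10⁻¹⁷ J.
p = √(2mKE) = √(2 × 9.109 × 10⁻³¹ × 2.435 × 10⁻¹⁷) = 6.660 × 10⁻²⁴ kg·m/s.
λ = h/p = 6.626 × 10⁻³⁴ / 6.660 × 10⁻²⁴ = 9.95 × 10⁻¹¹ m = 99.5 pm.

λ = 99.5 pm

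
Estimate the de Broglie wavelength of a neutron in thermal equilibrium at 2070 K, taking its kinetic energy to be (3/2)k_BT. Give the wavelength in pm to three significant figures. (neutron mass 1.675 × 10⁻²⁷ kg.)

KE = (3/2)k_BT = 1.5 × 1.381 × 10⁻²³ × 2070 = 4.288 × 10⁻²⁰ J.
p = √(2mKE) = √(2 × 1.675 × 10⁻²⁷ × 4.288 × 10⁻²⁰) = 1.199 × 10⁻²³ kg·m/s.
λ = h/p = 5.53 × 10⁻¹¹ m = 55.3 pm.

λ = 55.3 pm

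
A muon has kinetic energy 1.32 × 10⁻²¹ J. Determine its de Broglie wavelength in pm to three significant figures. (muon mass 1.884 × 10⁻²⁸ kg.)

p = √(2mKE) = √(2 × 1.884 × 10⁻²⁸ × 1.320 × 10⁻²¹) = 7.052 × 10⁻²⁵ kg·m/s.
λ = h/p = 6.626 × 10⁻³⁴ / 7.052 × 10⁻²⁵ = 9.40 × 10⁻¹⁰ m = 940 pm.

λ = 940 pm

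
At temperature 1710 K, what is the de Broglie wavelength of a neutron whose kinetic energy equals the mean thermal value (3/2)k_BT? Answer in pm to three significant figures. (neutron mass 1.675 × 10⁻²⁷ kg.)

λ = 60.8 pm

KE = (3/2)k_BT = 1.5 × 1.381 × 10⁻²³ × 1710 = 3.542 × 10⁻²⁰ J.
p = √(2mKE) = √(2 × 1.675 × 10⁻²⁷ × 3.542 × 10⁻²⁰) = 1.089 × 10⁻²³ kg·m/s.
λ = h/p = 6.08 × 10⁻¹¹ m = 60.8 pm.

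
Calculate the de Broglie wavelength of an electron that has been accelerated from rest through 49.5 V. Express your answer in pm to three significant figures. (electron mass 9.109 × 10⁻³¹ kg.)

λ = 174 pm

KE = eV = 1.602 × 10⁻¹⁹ × 49.50 = 7.930 × 10⁻¹⁸ J.
p = √(2mKE) = √(2 × 9.109 × 10⁻³¹ × 7.930 × 10⁻¹⁸) = 3.801 × 10⁻²⁴ kg·m/s.
λ = h/p = 6.626 × 10⁻³⁴ / 3.801 × 10⁻²⁴ = 1.74 × 10⁻¹⁰ m = 174 pm.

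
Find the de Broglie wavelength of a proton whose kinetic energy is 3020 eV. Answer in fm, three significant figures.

KE = 3020 eV = 4.838 × 10⁻¹⁶ J.
p = √(2mKE) = √(2 × 1.673 × 10⁻²⁷ × 4.838 × 10⁻¹⁶) = 1.272 × 10⁻²¹ kg·m/s.
λ = h/p = 6.626 × 10⁻³⁴ / 1.272 × 10⁻²¹ = 5.21 × 10⁻¹³ m = 521 fm.

λ = 521 fm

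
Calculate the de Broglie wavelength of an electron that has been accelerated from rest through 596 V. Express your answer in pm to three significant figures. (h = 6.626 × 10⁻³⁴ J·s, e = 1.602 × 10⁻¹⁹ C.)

KE = eV = 1.602 × 10⁻¹⁹ × 596.0 = 9.548 × 10⁻¹⁷ J.
p = √(2mKE) = √(2 × 9.109 × 10⁻³¹ × 9.548 × 10⁻¹⁷) = 1.319 × 10⁻²³ kg·m/s.
λ = h/p = 6.626 × 10⁻³⁴ / 1.319 × 10⁻²³ = 5.02 × 10⁻¹¹ m = 50.2 pm.

λ = 50.2 pm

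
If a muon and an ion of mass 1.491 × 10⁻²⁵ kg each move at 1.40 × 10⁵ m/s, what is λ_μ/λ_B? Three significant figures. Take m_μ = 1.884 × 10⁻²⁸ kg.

At fixed v, p = mv so λ = h/(mv) ∝ 1/m.
λ_μ/λ_B = m_B/m_μ = 1.491 × 10⁻²⁵/1.884 × 10⁻²⁸ = 791.

λ_μ/λ_B = 791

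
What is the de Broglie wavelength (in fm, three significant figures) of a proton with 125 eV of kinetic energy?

λ = 2560 fm

KE = 125 eV = 2.003 × 10⁻¹⁷ J.
p = √(2mKE) = √(2 × 1.673 × 10⁻²⁷ × 2.003 × 10⁻¹⁷) = 2.589 × 10⁻²² kg·m/s.
λ = h/p = 6.626 × 10⁻³⁴ / 2.589 × 10⁻²² = 2.56 × 10⁻¹² m = 2560 fm.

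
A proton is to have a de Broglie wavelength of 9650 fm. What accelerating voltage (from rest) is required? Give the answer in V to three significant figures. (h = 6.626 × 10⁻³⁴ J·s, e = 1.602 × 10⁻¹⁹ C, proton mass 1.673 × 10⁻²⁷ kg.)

V = 8.80 V

p = h/λ = 6.626 × 10⁻³⁴ / 9.650 × 10⁻¹² = 6.866 × 10⁻²³ kg·m/s.
KE = p²/(2m) = 1.409 × 10⁻¹⁸ J.
V = KE/e = 1.409 × 10⁻¹⁸ / (1.602 × 10⁻¹⁹) = 8.80 V.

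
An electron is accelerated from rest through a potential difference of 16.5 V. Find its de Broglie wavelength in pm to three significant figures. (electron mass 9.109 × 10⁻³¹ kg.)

λ = 302 pm

KE = eV = 1.602 × 10⁻¹⁹ × 16.50 = 2.643 × 10⁻¹⁸ J.
p = √(2mKE) = √(2 × 9.109 × 10⁻³¹ × 2.643 × 10⁻¹⁸) = 2.194 × 10⁻²⁴ kg·m/s.
λ = h/p = 6.626 × 10⁻³⁴ / 2.194 × 10⁻²⁴ = 3.02 × 10⁻¹⁰ m = 302 pm.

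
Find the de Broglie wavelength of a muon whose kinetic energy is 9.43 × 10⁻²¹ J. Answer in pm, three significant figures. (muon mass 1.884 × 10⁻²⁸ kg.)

p = √(2mKE) = √(2 × 1.884 × 10⁻²⁸ × 9.430 × 10⁻²¹) = 1.885 × 10⁻²⁴ kg·m/s.
λ = h/p = 6.626 × 10⁻³⁴ / 1.885 × 10⁻²⁴ = 3.52 × 10⁻¹⁰ m = 352 pm.

λ = 352 pm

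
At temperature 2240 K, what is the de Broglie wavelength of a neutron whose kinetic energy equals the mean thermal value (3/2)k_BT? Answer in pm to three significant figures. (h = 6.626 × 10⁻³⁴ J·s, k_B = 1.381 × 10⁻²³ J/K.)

KE = (3/2)k_BT = 1.5 × 1.381 × 10⁻²³ × 2240 = 4.640 × 10⁻²⁰ J.
p = √(2mKE) = √(2 × 1.675 × 10⁻²⁷ × 4.640 × 10⁻²⁰) = 1.247 × 10⁻²³ kg·m/s.
λ = h/p = 5.31 × 10⁻¹¹ m = 53.1 pm.

λ = 53.1 pm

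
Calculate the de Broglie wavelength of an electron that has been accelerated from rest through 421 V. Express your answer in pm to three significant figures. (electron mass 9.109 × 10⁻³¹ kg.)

λ = 59.8 pm

KE = eV = 1.602 × 10⁻¹⁹ × 421.0 = 6.744 × 10⁻¹⁷ J.
p = √(2mKE) = √(2 × 9.109 × 10⁻³¹ × 6.744 × 10⁻¹⁷) = 1.108 × 10⁻²³ kg·m/s.
λ = h/p = 6.626 × 10⁻³⁴ / 1.108 × 10⁻²³ = 5.98 × 10⁻¹¹ m = 59.8 pm.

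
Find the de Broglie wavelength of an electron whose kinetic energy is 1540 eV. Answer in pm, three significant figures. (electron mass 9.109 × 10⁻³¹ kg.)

KE = 1540 eV = 2.467 × 10⁻¹⁶ J.
p = √(2mKE) = √(2 × 9.109 × 10⁻³¹ × 2.467 × 10⁻¹⁶) = 2.120 × 10⁻²³ kg·m/s.
λ = h/p = 6.626 × 10⁻³⁴ / 2.120 × 10⁻²³ = 3.13 × 10⁻¹¹ m = 31.3 pm.

λ = 31.3 pm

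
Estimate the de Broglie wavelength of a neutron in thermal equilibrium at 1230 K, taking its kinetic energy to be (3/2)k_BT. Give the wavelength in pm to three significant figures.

λ = 71.7 pm

KE = (3/2)k_BT = 1.5 × 1.381 × 10⁻²³ × 1230 = 2.548 × 10⁻²⁰ J.
p = √(2mKE) = √(2 × 1.675 × 10⁻²⁷ × 2.548 × 10⁻²⁰) = 9.239 × 10⁻²⁴ kg·m/s.
λ = h/p = 7.17 × 10⁻¹¹ m = 71.7 pm.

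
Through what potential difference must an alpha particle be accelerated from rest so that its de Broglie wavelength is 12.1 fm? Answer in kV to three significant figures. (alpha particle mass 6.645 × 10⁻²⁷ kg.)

p = h/λ = 6.626 × 10⁻³⁴ / 1.210 × 10⁻¹⁴ = 5.476 × 10⁻²⁰ kg·m/s.
KE = p²/(2m) = 2.256 × 10⁻¹³ J.
V = KE/2e = 2.256 × 10⁻¹³ / (2 × 1.602 × 10⁻¹⁹) = 704 kV.

V = 704 kV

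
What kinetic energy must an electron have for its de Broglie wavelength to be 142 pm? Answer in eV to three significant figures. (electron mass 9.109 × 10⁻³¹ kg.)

p = h/λ = 6.626 × 10⁻³⁴ / 1.420 × 10⁻¹⁰ = 4.666 × 10⁻²⁴ kg·m/s.
KE = p²/(2m) = (4.666 × 10⁻²⁴)² / (2 × 9.109 × 10⁻³¹) = 1.195 × 10⁻¹⁷ J = 74.6 eV.

KE = 74.6 eV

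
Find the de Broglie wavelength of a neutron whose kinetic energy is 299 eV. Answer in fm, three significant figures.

λ = 1650 fm

KE = 299 eV = 4.790 × 10⁻¹⁷ J.
p = √(2mKE) = √(2 × 1.675 × 10⁻²⁷ × 4.790 × 10⁻¹⁷) = 4.006 × 10⁻²² kg·m/s.
λ = h/p = 6.626 × 10⁻³⁴ / 4.006 × 10⁻²² = 1.65 × 10⁻¹² m = 1650 fm.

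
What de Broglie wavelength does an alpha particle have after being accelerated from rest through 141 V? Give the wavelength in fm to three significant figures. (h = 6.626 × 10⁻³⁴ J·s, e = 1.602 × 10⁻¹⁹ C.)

λ = 855 fm

KE = 2eV = 2 × 1.602 × 10⁻¹⁹ × 141.0 = 4.518 × 10⁻¹⁷ J.
p = √(2mKE) = √(2 × 6.645 × 10⁻²⁷ × 4.518 × 10⁻¹⁷) = 7.749 × 10⁻²² kg·m/s.
λ = h/p = 6.626 × 10⁻³⁴ / 7.749 × 10⁻²² = 8.55 × 10⁻¹³ m = 855 fm.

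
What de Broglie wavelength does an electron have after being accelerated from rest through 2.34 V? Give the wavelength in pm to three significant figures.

λ = 802 pm

KE = eV = 1.602 × 10⁻¹⁹ × 2.340 = 3.749 × 10⁻¹⁹ J.
p = √(2mKE) = √(2 × 9.109 × 10⁻³¹ × 3.749 × 10⁻¹⁹) = 8.264 × 10⁻²⁵ kg·m/s.
λ = h/p = 6.626 × 10⁻³⁴ / 8.264 × 10⁻²⁵ = 8.02 × 10⁻¹⁰ m = 802 pm.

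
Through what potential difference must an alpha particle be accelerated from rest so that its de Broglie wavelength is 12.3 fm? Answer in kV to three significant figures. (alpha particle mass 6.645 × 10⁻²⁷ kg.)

p = h/λ = 6.626 × 10⁻³⁴ / 1.230 × 10⁻¹⁴ = 5.387 × 10⁻²⁰ kg·m/s.
KE = p²/(2m) = 2.184 × 10⁻¹³ J.
V = KE/2e = 2.184 × 10⁻¹³ / (2 × 1.602 × 10⁻¹⁹) = 682 kV.

V = 682 kV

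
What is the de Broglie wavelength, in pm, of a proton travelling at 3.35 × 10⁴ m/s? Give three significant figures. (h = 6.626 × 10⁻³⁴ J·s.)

λ = 11.8 pm

p = mv = 1.673 × 10⁻²⁷ × 3.35 × 10⁴ = 5.605 × 10⁻²³ kg·m/s.
λ = h/p = 6.626 × 10⁻³⁴ / 5.605 × 10⁻²³ = 1.18 × 10⁻¹¹ m = 11.8 pm.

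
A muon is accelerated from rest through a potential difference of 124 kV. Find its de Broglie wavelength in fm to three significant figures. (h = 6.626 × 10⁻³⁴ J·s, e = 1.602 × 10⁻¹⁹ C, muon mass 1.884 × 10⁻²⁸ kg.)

λ = 242 fm

KE = eV = 1.602 × 10⁻¹⁹ × 1.240 × 10⁵ = 1.986 × 10⁻¹⁴ J.
p = √(2mKE) = √(2 × 1.884 × 10⁻²⁸ × 1.986 × 10⁻¹⁴) = 2.736 × 10⁻²¹ kg·m/s.
λ = h/p = 6.626 × 10⁻³⁴ / 2.736 × 10⁻²¹ = 2.42 × 10⁻¹³ m = 242 fm.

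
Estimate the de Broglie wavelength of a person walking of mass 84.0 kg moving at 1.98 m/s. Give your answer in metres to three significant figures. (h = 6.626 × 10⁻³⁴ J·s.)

p = mv = 84.0 × 1.98 = 1.663 × 10² kg·m/s.
λ = h/p = 6.626 × 10⁻³⁴ / 1.663 × 10² = 3.98 × 10⁻³⁶ m.

λ = 3.98 × 10⁻³⁶ m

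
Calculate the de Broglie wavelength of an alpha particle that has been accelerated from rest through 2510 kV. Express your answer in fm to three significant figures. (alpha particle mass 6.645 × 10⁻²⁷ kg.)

KE = 2eV = 2 × 1.602 × 10⁻¹⁹ × 2.510 × 10⁶ = 8.042 × 10⁻¹³ J.
p = √(2mKE) = √(2 × 6.645 × 10⁻²⁷ × 8.042 × 10⁻¹³) = 1.034 × 10⁻¹⁹ kg·m/s.
λ = h/p = 6.626 × 10⁻³⁴ / 1.034 × 10⁻¹⁹ = 6.41 × 10⁻¹⁵ m = 6.41 fm.

λ = 6.41 fm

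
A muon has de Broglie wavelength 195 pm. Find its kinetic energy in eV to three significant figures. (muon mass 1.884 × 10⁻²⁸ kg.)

p = h/λ = 6.626 × 10⁻³⁴ / 1.950 × 10⁻¹⁰ = 3.398 × 10⁻²⁴ kg·m/s.
KE = p²/(2m) = (3.398 × 10⁻²⁴)² / (2 × 1.884 × 10⁻²⁸) = 3.064 × 10⁻²⁰ J = 0.191 eV.

KE = 0.191 eV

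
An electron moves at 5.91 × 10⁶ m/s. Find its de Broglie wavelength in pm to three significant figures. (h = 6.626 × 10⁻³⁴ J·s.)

λ = 123 pm

p = mv = 9.109 × 10⁻³¹ × 5.91 × 10⁶ = 5.383 × 10⁻²⁴ kg·m/s.
λ = h/p = 6.626 × 10⁻³⁴ / 5.383 × 10⁻²⁴ = 1.23 × 10⁻¹⁰ m = 123 pm.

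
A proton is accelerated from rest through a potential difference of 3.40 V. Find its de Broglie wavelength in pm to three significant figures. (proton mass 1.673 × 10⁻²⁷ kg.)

λ = 15.5 pm

KE = eV = 1.602 × 10⁻¹⁹ × 3.400 = 5.447 × 10⁻¹⁹ J.
p = √(2mKE) = √(2 × 1.673 × 10⁻²⁷ × 5.447 × 10⁻¹⁹) = 4.269 × 10⁻²³ kg·m/s.
λ = h/p = 6.626 × 10⁻³⁴ / 4.269 × 10⁻²³ = 1.55 × 10⁻¹¹ m = 15.5 pm.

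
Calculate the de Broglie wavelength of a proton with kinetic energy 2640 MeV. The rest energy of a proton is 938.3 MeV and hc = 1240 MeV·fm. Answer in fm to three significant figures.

Total energy E = KE + m₀c² = 2640 + 938.3 = 3578.3 MeV.
(pc)² = E² − (m₀c²)² = (3578.3)² − (938.3)² = 1.192 × 10⁷ MeV², so pc = 3453 MeV.
λ = hc/(pc) = 1240 MeV·fm / 3453 MeV = 0.359 fm.

λ = 0.359 fm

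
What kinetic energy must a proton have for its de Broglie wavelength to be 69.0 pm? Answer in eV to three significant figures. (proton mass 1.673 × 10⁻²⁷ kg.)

KE = 0.172 eV

p = h/λ = 6.626 × 10⁻³⁴ / 6.900 × 10⁻¹¹ = 9.603 × 10⁻²⁴ kg·m/s.
KE = p²/(2m) = (9.603 × 10⁻²⁴)² / (2 × 1.673 × 10⁻²⁷) = 2.756 × 10⁻²⁰ J = 0.172 eV.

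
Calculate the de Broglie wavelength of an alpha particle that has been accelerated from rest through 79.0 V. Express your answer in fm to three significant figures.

KE = 2eV = 2 × 1.602 × 10⁻¹⁹ × 79.00 = 2.531 × 10⁻¹⁷ J.
p = √(2mKE) = √(2 × 6.645 × 10⁻²⁷ × 2.531 × 10⁻¹⁷) = 5.800 × 10⁻²² kg·m/s.
λ = h/p = 6.626 × 10⁻³⁴ / 5.800 × 10⁻²² = 1.14 × 10⁻¹² m = 1140 fm.

λ = 1140 fm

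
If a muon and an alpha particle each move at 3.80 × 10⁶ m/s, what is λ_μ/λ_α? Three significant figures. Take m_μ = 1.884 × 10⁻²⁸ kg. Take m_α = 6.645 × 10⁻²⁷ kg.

λ_μ/λ_α = 35.3

At fixed v, p = mv so λ = h/(mv) ∝ 1/m.
λ_μ/λ_α = m_α/m_μ = 6.645 × 10⁻²⁷/1.884 × 10⁻²⁸ = 35.3.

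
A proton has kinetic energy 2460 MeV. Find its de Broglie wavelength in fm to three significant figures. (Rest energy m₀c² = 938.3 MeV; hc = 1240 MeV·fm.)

Total energy E = KE + m₀c² = 2460 + 938.3 = 3398.3 MeV.
(pc)² = E² − (m₀c²)² = (3398.3)² − (938.3)² = 1.067 × 10⁷ MeV², so pc = 3266 MeV.
λ = hc/(pc) = 1240 MeV·fm / 3266 MeV = 0.380 fm.

λ = 0.380 fm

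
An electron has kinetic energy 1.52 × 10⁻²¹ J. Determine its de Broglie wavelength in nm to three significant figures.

p = √(2mKE) = √(2 × 9.109 × 10⁻³¹ × 1.520 × 10⁻²¹) = 5.262 × 10⁻²⁶ kg·m/s.
λ = h/p = 6.626 × 10⁻³⁴ / 5.262 × 10⁻²⁶ = 1.26 × 10⁻⁸ m = 12.6 nm.

λ = 12.6 nm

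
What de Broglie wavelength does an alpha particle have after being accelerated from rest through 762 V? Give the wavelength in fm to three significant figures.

KE = 2eV = 2 × 1.602 × 10⁻¹⁹ × 762.0 = 2.441 × 10⁻¹⁶ J.
p = √(2mKE) = √(2 × 6.645 × 10⁻²⁷ × 2.441 × 10⁻¹⁶) = 1.801 × 10⁻²¹ kg·m/s.
λ = h/p = 6.626 × 10⁻³⁴ / 1.801 × 10⁻²¹ = 3.68 × 10⁻¹³ m = 368 fm.

λ = 368 fm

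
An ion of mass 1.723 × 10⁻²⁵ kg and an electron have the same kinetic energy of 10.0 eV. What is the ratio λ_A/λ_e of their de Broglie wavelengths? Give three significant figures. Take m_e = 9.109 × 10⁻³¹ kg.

λ_A/λ_e = 2.30 × 10⁻³

At fixed KE, p = √(2mKE) so λ = h/p ∝ 1/√m.
λ_A/λ_e = √(m_e/m_A) = √(9.109 × 10⁻³¹/1.723 × 10⁻²⁵) = √(5.287 × 10⁻⁶) = 2.30 × 10⁻³.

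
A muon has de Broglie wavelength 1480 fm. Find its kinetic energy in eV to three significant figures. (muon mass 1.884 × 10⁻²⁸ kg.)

KE = 3320 eV

p = h/λ = 6.626 × 10⁻³⁴ / 1.480 × 10⁻¹² = 4.477 × 10⁻²² kg·m/s.
KE = p²/(2m) = (4.477 × 10⁻²²)² / (2 × 1.884 × 10⁻²⁸) = 5.319 × 10⁻¹⁶ J = 3320 eV.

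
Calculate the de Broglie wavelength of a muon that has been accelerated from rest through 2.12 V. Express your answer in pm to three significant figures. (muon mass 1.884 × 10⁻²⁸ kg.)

KE = eV = 1.602 × 10⁻¹⁹ × 2.120 = 3.396 × 10⁻¹⁹ J.
p = √(2mKE) = √(2 × 1.884 × 10⁻²⁸ × 3.396 × 10⁻¹⁹) = 1.131 × 10⁻²³ kg·m/s.
λ = h/p = 6.626 × 10⁻³⁴ / 1.131 × 10⁻²³ = 5.86 × 10⁻¹¹ m = 58.6 pm.

λ = 58.6 pm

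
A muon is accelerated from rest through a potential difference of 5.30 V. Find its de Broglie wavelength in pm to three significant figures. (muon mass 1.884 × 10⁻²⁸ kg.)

λ = 37.0 pm

KE = eV = 1.602 × 10⁻¹⁹ × 5.300 = 8.491 × 10⁻¹⁹ J.
p = √(2mKE) = √(2 × 1.884 × 10⁻²⁸ × 8.491 × 10⁻¹⁹) = 1.789 × 10⁻²³ kg·m/s.
λ = h/p = 6.626 × 10⁻³⁴ / 1.789 × 10⁻²³ = 3.70 × 10⁻¹¹ m = 37.0 pm.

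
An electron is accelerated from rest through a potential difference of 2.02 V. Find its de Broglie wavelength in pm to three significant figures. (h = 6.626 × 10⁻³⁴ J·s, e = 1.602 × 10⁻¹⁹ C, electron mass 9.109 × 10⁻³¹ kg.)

KE = eV = 1.602 × 10⁻¹⁹ × 2.020 = 3.236 × 10⁻¹⁹ J.
p = √(2mKE) = √(2 × 9.109 × 10⁻³¹ × 3.236 × 10⁻¹⁹) = 7.678 × 10⁻²⁵ kg·m/s.
λ = h/p = 6.626 × 10⁻³⁴ / 7.678 × 10⁻²⁵ = 8.63 × 10⁻¹⁰ m = 863 pm.

λ = 863 pm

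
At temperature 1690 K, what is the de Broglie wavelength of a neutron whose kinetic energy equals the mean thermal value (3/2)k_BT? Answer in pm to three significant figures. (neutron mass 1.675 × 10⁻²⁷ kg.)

KE = (3/2)k_BT = 1.5 × 1.381 × 10⁻²³ × 1690 = 3.501 × 10⁻²⁰ J.
p = √(2mKE) = √(2 × 1.675 × 10⁻²⁷ × 3.501 × 10⁻²⁰) = 1.083 × 10⁻²³ kg·m/s.
λ = h/p = 6.12 × 10⁻¹¹ m = 61.2 pm.

λ = 61.2 pm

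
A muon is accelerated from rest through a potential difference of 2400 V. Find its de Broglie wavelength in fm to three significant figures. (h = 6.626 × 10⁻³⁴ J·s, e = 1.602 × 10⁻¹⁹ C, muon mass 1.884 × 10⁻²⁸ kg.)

λ = 1740 fm

KE = eV = 1.602 × 10⁻¹⁹ × 2400 = 3.845 × 10⁻¹⁶ J.
p = √(2mKE) = √(2 × 1.884 × 10⁻²⁸ × 3.845 × 10⁻¹⁶) = 3.806 × 10⁻²² kg·m/s.
λ = h/p = 6.626 × 10⁻³⁴ / 3.806 × 10⁻²² = 1.74 × 10⁻¹² m = 1740 fm.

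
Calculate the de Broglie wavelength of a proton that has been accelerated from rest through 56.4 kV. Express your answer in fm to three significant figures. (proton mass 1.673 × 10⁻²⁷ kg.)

KE = eV = 1.602 × 10⁻¹⁹ × 5.640 × 10⁴ = 9.035 × 10⁻¹⁵ J.
p = √(2mKE) = √(2 × 1.673 × 10⁻²⁷ × 9.035 × 10⁻¹⁵) = 5.498 × 10⁻²¹ kg·m/s.
λ = h/p = 6.626 × 10⁻³⁴ / 5.498 × 10⁻²¹ = 1.21 × 10⁻¹³ m = 121 fm.

λ = 121 fm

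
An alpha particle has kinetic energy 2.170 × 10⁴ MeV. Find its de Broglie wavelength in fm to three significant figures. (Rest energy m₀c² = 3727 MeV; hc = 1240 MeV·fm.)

λ = 0.0493 fm

Total energy E = KE + m₀c² = 2.170 × 10⁴ + 3727 = 25427 MeV.
(pc)² = E² − (m₀c²)² = (25427)² − (3727)² = 6.326 × 10⁸ MeV², so pc = 2.515 × 10⁴ MeV.
λ = hc/(pc) = 1240 MeV·fm / 2.515 × 10⁴ MeV = 0.0493 fm.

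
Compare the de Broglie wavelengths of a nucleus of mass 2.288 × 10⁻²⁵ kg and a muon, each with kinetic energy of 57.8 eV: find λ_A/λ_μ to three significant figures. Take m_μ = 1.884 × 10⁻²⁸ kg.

At fixed KE, p = √(2mKE) so λ = h/p ∝ 1/√m.
λ_A/λ_μ = √(m_μ/m_A) = √(1.884 × 10⁻²⁸/2.288 × 10⁻²⁵) = √(8.234 × 10⁻⁴) = 0.0287.

λ_A/λ_μ = 0.0287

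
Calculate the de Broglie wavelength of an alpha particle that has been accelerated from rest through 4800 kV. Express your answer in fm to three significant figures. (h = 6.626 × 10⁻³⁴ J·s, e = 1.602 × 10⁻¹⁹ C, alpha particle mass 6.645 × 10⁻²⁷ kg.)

λ = 4.63 fm

KE = 2eV = 2 × 1.602 × 10⁻¹⁹ × 4.800 × 10⁶ = 1.538 × 10⁻¹² J.
p = √(2mKE) = √(2 × 6.645 × 10⁻²⁷ × 1.538 × 10⁻¹²) = 1.430 × 10⁻¹⁹ kg·m/s.
λ = h/p = 6.626 × 10⁻³⁴ / 1.430 × 10⁻¹⁹ = 4.63 × 10⁻¹⁵ m = 4.63 fm.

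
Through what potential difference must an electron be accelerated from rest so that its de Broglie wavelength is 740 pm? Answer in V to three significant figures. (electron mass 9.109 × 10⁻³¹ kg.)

p = h/λ = 6.626 × 10⁻³⁴ / 7.400 × 10⁻¹⁰ = 8.954 × 10⁻²⁵ kg·m/s.
KE = p²/(2m) = 4.401 × 10⁻¹⁹ J.
V = KE/e = 4.401 × 10⁻¹⁹ / (1.602 × 10⁻¹⁹) = 2.75 V.

V = 2.75 V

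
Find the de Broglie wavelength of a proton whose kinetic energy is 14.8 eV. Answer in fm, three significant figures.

λ = 7440 fm

KE = 14.8 eV = 2.371 × 10⁻¹⁸ J.
p = √(2mKE) = √(2 × 1.673 × 10⁻²⁷ × 2.371 × 10⁻¹⁸) = 8.907 × 10⁻²³ kg·m/s.
λ = h/p = 6.626 × 10⁻³⁴ / 8.907 × 10⁻²³ = 7.44 × 10⁻¹² m = 7440 fm.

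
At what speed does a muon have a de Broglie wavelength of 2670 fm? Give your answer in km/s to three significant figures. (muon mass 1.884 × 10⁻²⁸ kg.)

p = h/λ = 6.626 × 10⁻³⁴ / 2.670 × 10⁻¹² = 2.482 × 10⁻²² kg·m/s.
v = p/m = 2.482 × 10⁻²² / 1.884 × 10⁻²⁸ = 1.32 × 10⁶ m/s = 1320 km/s.

v = 1320 km/s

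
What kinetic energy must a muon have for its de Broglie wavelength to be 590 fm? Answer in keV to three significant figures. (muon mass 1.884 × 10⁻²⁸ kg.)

p = h/λ = 6.626 × 10⁻³⁴ / 5.900 × 10⁻¹³ = 1.123 × 10⁻²¹ kg·m/s.
KE = p²/(2m) = (1.123 × 10⁻²¹)² / (2 × 1.884 × 10⁻²⁸) = 3.347 × 10⁻¹⁵ J = 20.9 keV.

KE = 20.9 keV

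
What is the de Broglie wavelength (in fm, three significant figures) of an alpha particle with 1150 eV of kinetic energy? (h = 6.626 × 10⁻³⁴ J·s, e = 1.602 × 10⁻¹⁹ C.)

λ = 423 fm

KE = 1150 eV = 1.842 × 10⁻¹⁶ J.
p = √(2mKE) = √(2 × 6.645 × 10⁻²⁷ × 1.842 × 10⁻¹⁶) = 1.565 × 10⁻²¹ kg·m/s.
λ = h/p = 6.626 × 10⁻³⁴ / 1.565 × 10⁻²¹ = 4.23 × 10⁻¹³ m = 423 fm.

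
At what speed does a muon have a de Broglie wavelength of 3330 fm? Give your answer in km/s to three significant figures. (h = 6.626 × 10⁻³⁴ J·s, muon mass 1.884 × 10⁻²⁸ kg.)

p = h/λ = 6.626 × 10⁻³⁴ / 3.330 × 10⁻¹² = 1.990 × 10⁻²² kg·m/s.
v = p/m = 1.990 × 10⁻²² / 1.884 × 10⁻²⁸ = 1.06 × 10⁶ m/s = 1060 km/s.

v = 1060 km/s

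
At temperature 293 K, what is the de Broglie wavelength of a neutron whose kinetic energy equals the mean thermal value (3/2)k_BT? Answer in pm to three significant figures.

KE = (3/2)k_BT = 1.5 × 1.381 × 10⁻²³ × 293 = 6.069 × 10⁻²¹ J.
p = √(2mKE) = √(2 × 1.675 × 10⁻²⁷ × 6.069 × 10⁻²¹) = 4.509 × 10⁻²⁴ kg·m/s.
λ = h/p = 1.47 × 10⁻¹⁰ m = 147 pm.

λ = 147 pm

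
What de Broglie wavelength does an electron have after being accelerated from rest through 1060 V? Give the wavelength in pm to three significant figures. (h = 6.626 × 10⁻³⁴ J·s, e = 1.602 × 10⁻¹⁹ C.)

λ = 37.7 pm

KE = eV = 1.602 × 10⁻¹⁹ × 1060 = 1.698 × 10⁻¹⁶ J.
p = √(2mKE) = √(2 × 9.109 × 10⁻³¹ × 1.698 × 10⁻¹⁶) = 1.759 × 10⁻²³ kg·m/s.
λ = h/p = 6.626 × 10⁻³⁴ / 1.759 × 10⁻²³ = 3.77 × 10⁻¹¹ m = 37.7 pm.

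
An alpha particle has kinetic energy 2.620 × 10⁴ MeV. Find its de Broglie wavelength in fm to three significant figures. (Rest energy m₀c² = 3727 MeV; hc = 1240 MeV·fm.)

λ = 0.0418 fm

Total energy E = KE + m₀c² = 2.620 × 10⁴ + 3727 = 29927 MeV.
(pc)² = E² − (m₀c²)² = (29927)² − (3727)² = 8.817 × 10⁸ MeV², so pc = 2.969 × 10⁴ MeV.
λ = hc/(pc) = 1240 MeV·fm / 2.969 × 10⁴ MeV = 0.0418 fm.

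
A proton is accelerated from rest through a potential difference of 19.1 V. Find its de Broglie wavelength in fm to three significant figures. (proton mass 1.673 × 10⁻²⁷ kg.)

λ = 6550 fm

KE = eV = 1.602 × 10⁻¹⁹ × 19.10 = 3.060 × 10⁻¹⁸ J.
p = √(2mKE) = √(2 × 1.673 × 10⁻²⁷ × 3.060 × 10⁻¹⁸) = 1.012 × 10⁻²² kg·m/s.
λ = h/p = 6.626 × 10⁻³⁴ / 1.012 × 10⁻²² = 6.55 × 10⁻¹² m = 6550 fm.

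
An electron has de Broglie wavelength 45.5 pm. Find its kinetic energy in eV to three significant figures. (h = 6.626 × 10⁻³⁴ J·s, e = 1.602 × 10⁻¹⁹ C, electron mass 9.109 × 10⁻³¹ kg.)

p = h/λ = 6.626 × 10⁻³⁴ / 4.550 × 10⁻¹¹ = 1.456 × 10⁻²³ kg·m/s.
KE = p²/(2m) = (1.456 × 10⁻²³)² / (2 × 9.109 × 10⁻³¹) = 1.164 × 10⁻¹⁶ J = 727 eV.

KE = 727 eV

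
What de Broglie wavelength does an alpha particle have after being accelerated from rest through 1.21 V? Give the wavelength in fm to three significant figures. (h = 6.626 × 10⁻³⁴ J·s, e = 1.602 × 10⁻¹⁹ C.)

KE = 2eV = 2 × 1.602 × 10⁻¹⁹ × 1.210 = 3.877 × 10⁻¹⁹ J.
p = √(2mKE) = √(2 × 6.645 × 10⁻²⁷ × 3.877 × 10⁻¹⁹) = 7.178 × 10⁻²³ kg·m/s.
λ = h/p = 6.626 × 10⁻³⁴ / 7.178 × 10⁻²³ = 9.23 × 10⁻¹² m = 9230 fm.

λ = 9230 fm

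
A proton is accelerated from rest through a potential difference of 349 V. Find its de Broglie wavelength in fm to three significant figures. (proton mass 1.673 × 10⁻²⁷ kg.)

λ = 1530 fm

KE = eV = 1.602 × 10⁻¹⁹ × 349.0 = 5.591 × 10⁻¹⁷ J.
p = √(2mKE) = √(2 × 1.673 × 10⁻²⁷ × 5.591 × 10⁻¹⁷) = 4.325 × 10⁻²² kg·m/s.
λ = h/p = 6.626 × 10⁻³⁴ / 4.325 × 10⁻²² = 1.53 × 10⁻¹² m = 1530 fm.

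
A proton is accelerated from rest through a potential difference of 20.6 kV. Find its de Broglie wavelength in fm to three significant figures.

KE = eV = 1.602 × 10⁻¹⁹ × 2.060 × 10⁴ = 3.300 × 10⁻¹⁵ J.
p = √(2mKE) = √(2 × 1.673 × 10⁻²⁷ × 3.300 × 10⁻¹⁵) = 3.323 × 10⁻²¹ kg·m/s.
λ = h/p = 6.626 × 10⁻³⁴ / 3.323 × 10⁻²¹ = 1.99 × 10⁻¹³ m = 199 fm.

λ = 199 fm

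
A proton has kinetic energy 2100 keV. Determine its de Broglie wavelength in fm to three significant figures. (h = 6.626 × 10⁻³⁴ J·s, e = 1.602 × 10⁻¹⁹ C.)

KE = 2100 keV = 3.364 × 10⁻¹³ J.
p = √(2mKE) = √(2 × 1.673 × 10⁻²⁷ × 3.364 × 10⁻¹³) = 3.355 × 10⁻²⁰ kg·m/s.
λ = h/p = 6.626 × 10⁻³⁴ / 3.355 × 10⁻²⁰ = 1.97 × 10⁻¹⁴ m = 19.7 fm.

λ = 19.7 fm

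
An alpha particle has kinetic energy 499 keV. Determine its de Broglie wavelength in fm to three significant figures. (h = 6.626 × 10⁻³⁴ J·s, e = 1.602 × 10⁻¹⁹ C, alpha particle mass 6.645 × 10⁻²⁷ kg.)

KE = 499 keV = 7.994 × 10⁻¹⁴ J.
p = √(2mKE) = √(2 × 6.645 × 10⁻²⁷ × 7.994 × 10⁻¹⁴) = 3.259 × 10⁻²⁰ kg·m/s.
λ = h/p = 6.626 × 10⁻³⁴ / 3.259 × 10⁻²⁰ = 2.03 × 10⁻¹⁴ m = 20.3 fm.

λ = 20.3 fm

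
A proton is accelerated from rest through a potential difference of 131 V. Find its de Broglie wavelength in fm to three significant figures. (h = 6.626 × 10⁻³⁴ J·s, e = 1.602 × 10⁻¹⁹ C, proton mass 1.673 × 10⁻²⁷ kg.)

λ = 2500 fm

KE = eV = 1.602 × 10⁻¹⁹ × 131.0 = 2.099 × 10⁻¹⁷ J.
p = √(2mKE) = √(2 × 1.673 × 10⁻²⁷ × 2.099 × 10⁻¹⁷) = 2.650 × 10⁻²² kg·m/s.
λ = h/p = 6.626 × 10⁻³⁴ / 2.650 × 10⁻²² = 2.50 × 10⁻¹² m = 2500 fm.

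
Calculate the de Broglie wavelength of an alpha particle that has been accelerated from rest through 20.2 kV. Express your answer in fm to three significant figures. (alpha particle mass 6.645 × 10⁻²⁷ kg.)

KE = 2eV = 2 × 1.602 × 10⁻¹⁹ × 2.020 × 10⁴ = 6.472 × 10⁻¹⁵ J.
p = √(2mKE) = √(2 × 6.645 × 10⁻²⁷ × 6.472 × 10⁻¹⁵) = 9.274 × 10⁻²¹ kg·m/s.
λ = h/p = 6.626 × 10⁻³⁴ / 9.274 × 10⁻²¹ = 7.14 × 10⁻¹⁴ m = 71.4 fm.

λ = 71.4 fm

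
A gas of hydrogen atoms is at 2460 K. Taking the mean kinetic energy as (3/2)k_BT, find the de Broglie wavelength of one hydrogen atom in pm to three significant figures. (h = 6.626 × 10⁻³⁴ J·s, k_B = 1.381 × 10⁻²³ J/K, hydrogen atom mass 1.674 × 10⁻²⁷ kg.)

λ = 50.7 pm

KE = (3/2)k_BT = 1.5 × 1.381 × 10⁻²³ × 2460 = 5.096 × 10⁻²⁰ J.
p = √(2mKE) = √(2 × 1.674 × 10⁻²⁷ × 5.096 × 10⁻²⁰) = 1.306 × 10⁻²³ kg·m/s.
λ = h/p = 5.07 × 10⁻¹¹ m = 50.7 pm.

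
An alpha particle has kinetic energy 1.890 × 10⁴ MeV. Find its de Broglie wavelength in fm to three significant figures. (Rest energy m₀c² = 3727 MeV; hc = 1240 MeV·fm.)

Total energy E = KE + m₀c² = 1.890 × 10⁴ + 3727 = 22627 MeV.
(pc)² = E² − (m₀c²)² = (22627)² − (3727)² = 4.981 × 10⁸ MeV², so pc = 2.232 × 10⁴ MeV.
λ = hc/(pc) = 1240 MeV·fm / 2.232 × 10⁴ MeV = 0.0556 fm.

λ = 0.0556 fm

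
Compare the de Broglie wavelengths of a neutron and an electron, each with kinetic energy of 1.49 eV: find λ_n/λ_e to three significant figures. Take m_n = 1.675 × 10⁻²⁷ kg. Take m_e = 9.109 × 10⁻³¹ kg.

At fixed KE, p = √(2mKE) so λ = h/p ∝ 1/√m.
λ_n/λ_e = √(m_e/m_n) = √(9.109 × 10⁻³¹/1.675 × 10⁻²⁷) = √(5.438 × 10⁻⁴) = 0.0233.

λ_n/λ_e = 0.0233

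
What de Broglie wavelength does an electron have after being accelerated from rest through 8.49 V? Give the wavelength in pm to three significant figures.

λ = 421 pm

KE = eV = 1.602 × 10⁻¹⁹ × 8.490 = 1.360 × 10⁻¹⁸ J.
p = √(2mKE) = √(2 × 9.109 × 10⁻³¹ × 1.360 × 10⁻¹⁸) = 1.574 × 10⁻²⁴ kg·m/s.
λ = h/p = 6.626 × 10⁻³⁴ / 1.574 × 10⁻²⁴ = 4.21 × 10⁻¹⁰ m = 421 pm.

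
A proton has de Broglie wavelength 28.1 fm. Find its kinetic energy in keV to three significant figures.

p = h/λ = 6.626 × 10⁻³⁴ / 2.810 × 10⁻¹⁴ = 2.358 × 10⁻²⁰ kg·m/s.
KE = p²/(2m) = (2.358 × 10⁻²⁰)² / (2 × 1.673 × 10⁻²⁷) = 1.662 × 10⁻¹³ J = 1040 keV.

KE = 1040 keV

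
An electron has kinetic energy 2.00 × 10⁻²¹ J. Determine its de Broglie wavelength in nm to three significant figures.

p = √(2mKE) = √(2 × 9.109 × 10⁻³¹ × 2.000 × 10⁻²¹) = 6.036 × 10⁻²⁶ kg·m/s.
λ = h/p = 6.626 × 10⁻³⁴ / 6.036 × 10⁻²⁶ = 1.10 × 10⁻⁸ m = 11.0 nm.

λ = 11.0 nm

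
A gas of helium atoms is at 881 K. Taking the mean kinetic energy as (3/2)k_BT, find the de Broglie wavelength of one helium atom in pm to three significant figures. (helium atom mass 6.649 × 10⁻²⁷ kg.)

λ = 42.5 pm

KE = (3/2)k_BT = 1.5 × 1.381 × 10⁻²³ × 881 = 1.825 × 10⁻²⁰ J.
p = √(2mKE) = √(2 × 6.649 × 10⁻²⁷ × 1.825 × 10⁻²⁰) = 1.558 × 10⁻²³ kg·m/s.
λ = h/p = 4.25 × 10⁻¹¹ m = 42.5 pm.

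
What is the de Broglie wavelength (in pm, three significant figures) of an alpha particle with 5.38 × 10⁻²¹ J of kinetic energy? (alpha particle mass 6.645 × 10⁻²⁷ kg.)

λ = 78.4 pm

p = √(2mKE) = √(2 × 6.645 × 10⁻²⁷ × 5.380 × 10⁻²¹) = 8.456 × 10⁻²⁴ kg·m/s.
λ = h/p = 6.626 × 10⁻³⁴ / 8.456 × 10⁻²⁴ = 7.84 × 10⁻¹¹ m = 78.4 pm.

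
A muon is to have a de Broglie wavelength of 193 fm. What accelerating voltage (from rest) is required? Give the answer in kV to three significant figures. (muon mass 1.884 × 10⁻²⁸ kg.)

p = h/λ = 6.626 × 10⁻³⁴ / 1.930 × 10⁻¹³ = 3.433 × 10⁻²¹ kg·m/s.
KE = p²/(2m) = 3.128 × 10⁻¹⁴ J.
V = KE/e = 3.128 × 10⁻¹⁴ / (1.602 × 10⁻¹⁹) = 195 kV.

V = 195 kV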